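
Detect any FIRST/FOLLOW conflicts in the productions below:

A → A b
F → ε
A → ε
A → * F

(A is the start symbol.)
A FIRST/FOLLOW conflict occurs when a non-terminal N has a nullable alternative N → β (β ⇒* ε) and another alternative N → α with FIRST(α) ∩ FOLLOW(N) ≠ ∅: on such a lookahead the parser cannot decide between expanding α and letting N vanish via β.

Nullable non-terminals: A, F.
FIRST sets used below: FIRST(A) = { '*', 'b', ε }

A: nullable alternative(s) A → ε; FOLLOW(A) = { $, 'b' }
  A → A b: FIRST \ {ε} = { '*', 'b' } — overlaps FOLLOW(A) on { 'b' }: CONFLICT
  A → ε: FIRST \ {ε} = { } — this is the only nullable alternative, skip
  A → * F: FIRST \ {ε} = { '*' } — disjoint from FOLLOW(A)
F has a nullable alternative but only one production, so nothing to check.

So the grammar has 1 FIRST/FOLLOW conflict (marked CONFLICT above).

Answer: Yes. A → A b with FOLLOW(A) on { 'b' }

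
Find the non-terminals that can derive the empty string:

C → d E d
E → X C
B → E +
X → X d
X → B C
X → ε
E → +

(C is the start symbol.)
{ 'X' }

A non-terminal is nullable if it can derive ε (the empty string): either it has an ε-production, or it has a production whose right-hand side consists entirely of nullable non-terminals.

ε-productions: X → ε
So X is immediately nullable.
No further non-terminal can be added: every production for the remaining non-terminals contains a terminal or a non-nullable non-terminal.
Nullable = { 'X' }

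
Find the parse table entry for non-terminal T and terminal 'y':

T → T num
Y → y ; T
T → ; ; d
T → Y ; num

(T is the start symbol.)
T → T num, T → Y ; num

To find M[T, 'y'], we find productions for T where 'y' is in the predict set (PREDICT(N → α) = (FIRST(α) \ {ε}) ∪ (FOLLOW(N) if α ⇒* ε)).

Relevant sets:
  FIRST(T) = { ';', 'y' }
  FIRST(Y) = { 'y' }

T → T num: PREDICT = { ';', 'y' }
  'y' is in predict set, so this production goes in M[T, 'y']
T → ; ; d: PREDICT = { ';' }
T → Y ; num: PREDICT = { 'y' }
  'y' is in predict set, so this production goes in M[T, 'y']

M[T, 'y'] = T → T num, T → Y ; num  (a multiply-defined cell — the grammar is not LL(1))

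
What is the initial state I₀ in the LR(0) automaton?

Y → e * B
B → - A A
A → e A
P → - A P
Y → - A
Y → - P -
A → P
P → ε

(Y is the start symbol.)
{ [Y → . - A], [Y → . - P -], [Y → . e * B], [Y' → . Y] }

First, augment the grammar with Y' → Y
I₀ = CLOSURE({ [Y' → . Y] }):
  [Y' → . Y] has the dot before Y: add [Y → . e * B], [Y → . - A], [Y → . - P -]
No further items can be added.

I₀ = { [Y → . - A], [Y → . - P -], [Y → . e * B], [Y' → . Y] }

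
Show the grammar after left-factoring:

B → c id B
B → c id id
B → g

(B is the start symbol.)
Left-factoring transforms A → αβ₁ | αβ₂ into A → αA' and A' → β₁ | β₂
(α is the longest common prefix among the alternatives). Repeat until
no nonterminal has two alternatives with a common prefix.

Round 1: B has alternatives sharing prefix 'c id'. Introduce B': B → c id B'
  Add: B' → B
  Add: B' → id

No remaining common prefixes — done.

Resulting grammar:
B → c id B'
B' → B
B' → id
B → g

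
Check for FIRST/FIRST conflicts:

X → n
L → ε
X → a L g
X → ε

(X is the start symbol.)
A FIRST/FIRST conflict occurs when two productions N → α and N → β for the same non-terminal have FIRST(α) ∩ FIRST(β) ≠ ∅ (with ε ∈ FIRST of a nullable right-hand side, so two nullable alternatives also conflict).

Productions for X:
  X → n: FIRST = { 'n' }
  X → a L g: FIRST = { 'a' }
  X → ε: FIRST = { ε }
L has only one production, so no FIRST/FIRST conflict is possible there.

All alternatives of each non-terminal have pairwise disjoint FIRST sets.

Answer: No FIRST/FIRST conflicts.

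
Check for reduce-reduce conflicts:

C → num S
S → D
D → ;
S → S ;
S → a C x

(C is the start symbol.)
Augment with C' → C and build the canonical LR(0) collection (I0 = CLOSURE({[C' → . C]}), then GOTO on every symbol after a dot until no new states appear). It has 10 states:
  I0: { [C → . num S], [C' → . C] }  — shift
  I1: { [C' → C .] }  — accept
  I2: { [C → num . S], [D → . ;], [S → . D], [S → . S ;], [S → . a C x] }  — shift
  I3: { [D → ; .] }  — reduce
  I4: { [S → D .] }  — reduce
  I5: { [C → num S .], [S → S . ;] }  — shift, reduce
  I6: { [C → . num S], [S → a . C x] }  — shift
  I7: { [S → a C . x] }  — shift
  I8: { [S → a C x .] }  — reduce
  I9: { [S → S ; .] }  — reduce

No state contains more than one complete item.

Answer: No reduce-reduce conflicts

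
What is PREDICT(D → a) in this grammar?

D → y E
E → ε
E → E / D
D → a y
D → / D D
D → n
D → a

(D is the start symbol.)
{ 'a' }

PREDICT(D → a) = (FIRST(RHS) \ {ε}) ∪ (FOLLOW(D) if ε ∈ FIRST(RHS), i.e. RHS ⇒* ε)
FIRST(a) = { 'a' }
ε ∉ FIRST(a), so FOLLOW(D) is not added.
PREDICT(D → a) = { 'a' }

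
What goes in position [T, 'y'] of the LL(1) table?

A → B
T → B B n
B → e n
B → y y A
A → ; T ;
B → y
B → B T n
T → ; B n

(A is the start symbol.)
To find M[T, 'y'], we find productions for T where 'y' is in the predict set (PREDICT(N → α) = (FIRST(α) \ {ε}) ∪ (FOLLOW(N) if α ⇒* ε)).

Relevant sets:
  FIRST(B) = { 'e', 'y' }

T → B B n: PREDICT = { 'e', 'y' }
  'y' is in predict set, so this production goes in M[T, 'y']
T → ; B n: PREDICT = { ';' }

M[T, 'y'] = T → B B n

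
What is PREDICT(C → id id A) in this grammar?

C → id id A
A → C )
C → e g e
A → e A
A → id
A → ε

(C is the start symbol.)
PREDICT(C → id id A) = (FIRST(RHS) \ {ε}) ∪ (FOLLOW(C) if ε ∈ FIRST(RHS), i.e. RHS ⇒* ε)
FIRST(id id A) = { 'id' }
ε ∉ FIRST(id id A), so FOLLOW(C) is not added.
PREDICT(C → id id A) = { 'id' }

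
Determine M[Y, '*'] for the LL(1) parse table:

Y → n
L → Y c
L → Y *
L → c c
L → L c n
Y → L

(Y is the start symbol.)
To find M[Y, '*'], we find productions for Y where '*' is in the predict set (PREDICT(N → α) = (FIRST(α) \ {ε}) ∪ (FOLLOW(N) if α ⇒* ε)).

Relevant sets:
  FIRST(L) = { 'c', 'n' }

Y → n: PREDICT = { 'n' }
Y → L: PREDICT = { 'c', 'n' }

M[Y, '*'] is empty (no production applies)

Answer: Empty (error entry)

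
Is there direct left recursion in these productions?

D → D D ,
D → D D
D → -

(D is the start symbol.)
D → D D ,: LEFT RECURSIVE (starts with D)
D → D D: LEFT RECURSIVE (starts with D)
D → -: starts with '-'

The grammar has direct left recursion on: D.

Answer: Yes, D is left-recursive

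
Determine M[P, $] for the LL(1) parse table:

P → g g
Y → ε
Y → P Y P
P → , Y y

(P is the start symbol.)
Empty (error entry)

To find M[P, $], we find productions for P where $ is in the predict set (PREDICT(N → α) = (FIRST(α) \ {ε}) ∪ (FOLLOW(N) if α ⇒* ε)).

P → g g: PREDICT = { 'g' }
P → , Y y: PREDICT = { ',' }

M[P, $] is empty (no production applies)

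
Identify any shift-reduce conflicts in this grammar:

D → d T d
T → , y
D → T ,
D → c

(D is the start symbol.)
A shift-reduce conflict occurs when an LR(0) state has both:
  - a complete (reduce) item [A → α .] (dot at the end), and
  - a shift item [B → β . c γ] (dot before a terminal).

Augment with D' → D and build the canonical LR(0) collection (I0 = CLOSURE({[D' → . D]}), then GOTO on every symbol after a dot until no new states appear). It has 10 states:
  I0: { [D → . T ,], [D → . c], [D → . d T d], [D' → . D], [T → . , y] }  — shift
  I1: { [T → , . y] }  — shift
  I2: { [D' → D .] }  — accept
  I3: { [D → T . ,] }  — shift
  I4: { [D → c .] }  — reduce
  I5: { [D → d . T d], [T → . , y] }  — shift
  I6: { [D → d T . d] }  — shift
  I7: { [D → d T d .] }  — reduce
  I8: { [D → T , .] }  — reduce
  I9: { [T → , y .] }  — reduce

No state contains both a complete item and a shift item.

Answer: No shift-reduce conflicts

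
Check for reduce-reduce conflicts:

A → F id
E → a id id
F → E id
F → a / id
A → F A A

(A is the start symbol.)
A reduce-reduce conflict occurs when an LR(0) state has two complete items [A → α .] and [B → β .] — both call for a reduction, and with no lookahead the parser cannot choose between them.

Augment with A' → A and build the canonical LR(0) collection (I0 = CLOSURE({[A' → . A]}), then GOTO on every symbol after a dot until no new states appear). It has 13 states:
  I0: { [A → . F A A], [A → . F id], [A' → . A], [E → . a id id], [F → . E id], [F → . a / id] }  — shift
  I1: { [A' → A .] }  — accept
  I2: { [F → E . id] }  — shift
  I3: { [A → . F A A], [A → . F id], [A → F . A A], [A → F . id], [E → . a id id], [F → . E id], [F → . a / id] }  — shift
  I4: { [E → a . id id], [F → a . / id] }  — shift
  I5: { [F → a / . id] }  — shift
  I6: { [E → a id . id] }  — shift
  I7: { [E → a id id .] }  — reduce
  I8: { [F → a / id .] }  — reduce
  I9: { [A → . F A A], [A → . F id], [A → F A . A], [E → . a id id], [F → . E id], [F → . a / id] }  — shift
  I10: { [A → F id .] }  — reduce
  I11: { [A → F A A .] }  — reduce
  I12: { [F → E id .] }  — reduce

No state contains more than one complete item.

Answer: No reduce-reduce conflicts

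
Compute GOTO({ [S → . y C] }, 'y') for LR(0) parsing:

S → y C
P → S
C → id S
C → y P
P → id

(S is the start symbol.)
GOTO(I, 'y') = CLOSURE({ [A → αX.β] : [A → α.Xβ] ∈ I, X = 'y' })

Items with dot before 'y', with the dot advanced:
  [S → . y C] → [S → y . C]
Closure of the advanced items:
  [S → y . C] has the dot before C: add [C → . id S], [C → . y P]

GOTO = { [C → . id S], [C → . y P], [S → y . C] }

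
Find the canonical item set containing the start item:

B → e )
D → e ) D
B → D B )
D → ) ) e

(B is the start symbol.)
First, augment the grammar with B' → B
I₀ = CLOSURE({ [B' → . B] }):
  [B' → . B] has the dot before B: add [B → . e )], [B → . D B )]
  [B → . D B )] has the dot before D: add [D → . e ) D], [D → . ) ) e]
No further items can be added.

I₀ = { [B → . D B )], [B → . e )], [B' → . B], [D → . ) ) e], [D → . e ) D] }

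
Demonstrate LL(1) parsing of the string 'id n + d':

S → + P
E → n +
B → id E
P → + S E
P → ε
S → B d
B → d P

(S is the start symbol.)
Stack is shown with the top on the left.

Stack     Input       Action
----------------------------
S $       id n + d $  output S → B d
B d $     id n + d $  output B → id E
id E d $  id n + d $  match 'id'
E d $     n + d $     output E → n +
n + d $   n + d $     match 'n'
+ d $     + d $       match '+'
d $       d $         match 'd'
$         $           accept

The string is accepted.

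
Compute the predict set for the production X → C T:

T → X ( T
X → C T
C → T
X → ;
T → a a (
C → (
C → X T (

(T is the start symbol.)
{ '(', ';', 'a' }

PREDICT(X → C T) = (FIRST(RHS) \ {ε}) ∪ (FOLLOW(X) if ε ∈ FIRST(RHS), i.e. RHS ⇒* ε)
FIRST(C) = { '(', ';', 'a' }
FIRST(C T) = { '(', ';', 'a' }
ε ∉ FIRST(C T), so FOLLOW(X) is not added.
PREDICT(X → C T) = { '(', ';', 'a' }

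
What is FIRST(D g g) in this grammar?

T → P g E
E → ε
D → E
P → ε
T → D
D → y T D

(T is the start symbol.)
FIRST sets of the non-terminals involved (from the grammar, by fixed-point iteration):
  FIRST(D) = { 'y', ε }

To compute FIRST(D g g), process the symbols left to right:
Symbol D is a non-terminal. Add FIRST(D) \ {ε} = { 'y' }
D is nullable (ε ∈ FIRST(D)), continue to the next symbol.
Symbol g is a terminal. Add 'g' and stop.
FIRST(D g g) = { 'g', 'y' }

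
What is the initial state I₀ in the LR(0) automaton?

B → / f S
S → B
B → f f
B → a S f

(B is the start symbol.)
{ [B → . / f S], [B → . a S f], [B → . f f], [B' → . B] }

First, augment the grammar with B' → B
I₀ = CLOSURE({ [B' → . B] }):
  [B' → . B] has the dot before B: add [B → . / f S], [B → . f f], [B → . a S f]
No further items can be added.

I₀ = { [B → . / f S], [B → . a S f], [B → . f f], [B' → . B] }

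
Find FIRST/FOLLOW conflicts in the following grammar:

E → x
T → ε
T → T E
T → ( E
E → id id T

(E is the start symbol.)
Nullable non-terminals: T.
FIRST sets used below: FIRST(T) = { '(', 'id', 'x', ε }, FIRST(E) = { 'id', 'x' }

T: nullable alternative(s) T → ε; FOLLOW(T) = { $, 'id', 'x' }
  T → ε: FIRST \ {ε} = { } — this is the only nullable alternative, skip
  T → T E: FIRST \ {ε} = { '(', 'id', 'x' } — overlaps FOLLOW(T) on { 'id', 'x' }: CONFLICT
  T → ( E: FIRST \ {ε} = { '(' } — disjoint from FOLLOW(T)

E has no nullable alternative, so no FIRST/FOLLOW check is needed there.

So the grammar has 1 FIRST/FOLLOW conflict (marked CONFLICT above).

Answer: Yes. T → T E with FOLLOW(T) on { 'id', 'x' }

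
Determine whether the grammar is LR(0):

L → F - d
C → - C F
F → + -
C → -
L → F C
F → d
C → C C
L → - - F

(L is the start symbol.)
A grammar is LR(0) if no state in the canonical LR(0) collection has:
  - both a shift item (dot before a terminal) and a complete item (shift-reduce conflict), or
  - two or more complete items (reduce-reduce conflict; the accept item [L' → L .] counts as a complete item here).

Augment with L' → L and build the canonical LR(0) collection (I0 = CLOSURE({[L' → . L]}), then GOTO on every symbol after a dot until no new states appear). It has 16 states:
  I0: { [F → . + -], [F → . d], [L → . - - F], [L → . F - d], [L → . F C], [L' → . L] }  — shift
  I1: { [F → + . -] }  — shift
  I2: { [L → - . - F] }  — shift
  I3: { [C → . - C F], [C → . -], [C → . C C], [L → F . - d], [L → F . C] }  — shift
  I4: { [L' → L .] }  — accept
  I5: { [F → d .] }  — reduce
  I6: { [C → - . C F], [C → - .], [C → . - C F], [C → . -], [C → . C C], [L → F - . d] }  — shift, reduce
  I7: { [C → . - C F], [C → . -], [C → . C C], [C → C . C], [L → F C .] }  — shift, reduce
  I8: { [C → - . C F], [C → - .], [C → . - C F], [C → . -], [C → . C C] }  — shift, reduce
  I9: { [C → . - C F], [C → . -], [C → . C C], [C → C . C], [C → C C .] }  — shift, reduce
  I10: { [C → - C . F], [C → . - C F], [C → . -], [C → . C C], [C → C . C], [F → . + -], [F → . d] }  — shift
  I11: { [C → - C F .] }  — reduce
  I12: { [L → F - d .] }  — reduce
  I13: { [F → . + -], [F → . d], [L → - - . F] }  — shift
  I14: { [L → - - F .] }  — reduce
  I15: { [F → + - .] }  — reduce

Conflict in state I6:
  Shift-reduce conflict between [C → - .] and [C → . -]
So the grammar is NOT LR(0).

Answer: No. Shift-reduce conflict between [C → - .] and [C → . -]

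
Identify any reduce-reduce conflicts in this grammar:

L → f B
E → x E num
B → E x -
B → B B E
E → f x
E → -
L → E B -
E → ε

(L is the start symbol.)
Yes — I10: [E → .] vs [L → f B .]; I12: [E → .] vs [E → f x .]; I18: [E → - .] vs [L → E B - .]

A reduce-reduce conflict occurs when an LR(0) state has two complete items [A → α .] and [B → β .] — both call for a reduction, and with no lookahead the parser cannot choose between them.

Augment with L' → L and build the canonical LR(0) collection (I0 = CLOSURE({[L' → . L]}), then GOTO on every symbol after a dot until no new states appear). It has 19 states:
  I0: { [E → . -], [E → . f x], [E → . x E num], [E → .], [L → . E B -], [L → . f B], [L' → . L] }  — shift, reduce
  I1: { [E → - .] }  — reduce
  I2: { [B → . B B E], [B → . E x -], [E → . -], [E → . f x], [E → . x E num], [E → .], [L → E . B -] }  — shift, reduce
  I3: { [L' → L .] }  — accept
  I4: { [B → . B B E], [B → . E x -], [E → . -], [E → . f x], [E → . x E num], [E → .], [E → f . x], [L → f . B] }  — shift, reduce
  I5: { [E → . -], [E → . f x], [E → . x E num], [E → .], [E → x . E num] }  — shift, reduce
  I6: { [E → x E . num] }  — shift
  I7: { [E → f . x] }  — shift
  I8: { [E → f x .] }  — reduce
  I9: { [E → x E num .] }  — reduce
  I10: { [B → . B B E], [B → . E x -], [B → B . B E], [E → . -], [E → . f x], [E → . x E num], [E → .], [L → f B .] }  — shift, 2 reduces
  I11: { [B → E . x -] }  — shift
  I12: { [E → . -], [E → . f x], [E → . x E num], [E → .], [E → f x .], [E → x . E num] }  — shift, 2 reduces
  I13: { [B → E x . -] }  — shift
  I14: { [B → E x - .] }  — reduce
  I15: { [B → . B B E], [B → . E x -], [B → B . B E], [B → B B . E], [E → . -], [E → . f x], [E → . x E num], [E → .] }  — shift, reduce
  I16: { [B → B B E .], [B → E . x -] }  — shift, reduce
  I17: { [B → . B B E], [B → . E x -], [B → B . B E], [E → . -], [E → . f x], [E → . x E num], [E → .], [L → E B . -] }  — shift, reduce
  I18: { [E → - .], [L → E B - .] }  — 2 reduces

I10 contains complete items [E → .], [L → f B .] — reduce-reduce conflict.
I12 contains complete items [E → .], [E → f x .] — reduce-reduce conflict.
I18 contains complete items [E → - .], [L → E B - .] — reduce-reduce conflict.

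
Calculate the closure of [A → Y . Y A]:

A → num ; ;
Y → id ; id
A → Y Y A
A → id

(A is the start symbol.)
{ [A → Y . Y A], [Y → . id ; id] }

To compute CLOSURE, for each item [A → α.Bβ] where B is a non-terminal, add [B → .γ] for all productions B → γ; repeat for the newly added items until nothing changes.

Start with: [A → Y . Y A]
  [A → Y . Y A] has the dot before Y: add [Y → . id ; id]
No further items can be added.

CLOSURE = { [A → Y . Y A], [Y → . id ; id] }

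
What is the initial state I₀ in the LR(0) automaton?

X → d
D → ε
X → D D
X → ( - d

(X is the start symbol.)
{ [D → .], [X → . ( - d], [X → . D D], [X → . d], [X' → . X] }

First, augment the grammar with X' → X
I₀ = CLOSURE({ [X' → . X] }):
  [X' → . X] has the dot before X: add [X → . d], [X → . D D], [X → . ( - d]
  [X → . D D] has the dot before D: add [D → .]
No further items can be added.

I₀ = { [D → .], [X → . ( - d], [X → . D D], [X → . d], [X' → . X] }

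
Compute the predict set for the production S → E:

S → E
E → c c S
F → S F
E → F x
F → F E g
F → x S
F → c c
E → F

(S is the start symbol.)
{ 'c', 'x' }

PREDICT(S → E) = (FIRST(RHS) \ {ε}) ∪ (FOLLOW(S) if ε ∈ FIRST(RHS), i.e. RHS ⇒* ε)
FIRST(E) = { 'c', 'x' }
FIRST(E) = { 'c', 'x' }
ε ∉ FIRST(E), so FOLLOW(S) is not added.
PREDICT(S → E) = { 'c', 'x' }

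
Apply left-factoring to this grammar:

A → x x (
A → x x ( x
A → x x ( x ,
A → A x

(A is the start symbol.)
Left-factoring transforms A → αβ₁ | αβ₂ into A → αA' and A' → β₁ | β₂
(α is the longest common prefix among the alternatives). Repeat until
no nonterminal has two alternatives with a common prefix.

Round 1: A has alternatives sharing prefix 'x x ('. Introduce A': A → x x ( A'
  Add: A' → ε
  Add: A' → x
  Add: A' → x ,

Round 2: A' has alternatives sharing prefix 'x'. Introduce A'': A' → x A''
  Add: A'' → ε
  Add: A'' → ,

No remaining common prefixes — done.

Resulting grammar:
A → x x ( A'
A' → ε
A' → x A''
A'' → ε
A'' → ,
A → A x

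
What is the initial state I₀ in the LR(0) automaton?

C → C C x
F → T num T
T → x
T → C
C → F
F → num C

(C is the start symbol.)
{ [C → . C C x], [C → . F], [C' → . C], [F → . T num T], [F → . num C], [T → . C], [T → . x] }

First, augment the grammar with C' → C
I₀ = CLOSURE({ [C' → . C] }):
  [C' → . C] has the dot before C: add [C → . C C x], [C → . F]
  [C → . F] has the dot before F: add [F → . T num T], [F → . num C]
  [F → . T num T] has the dot before T: add [T → . x], [T → . C]
No further items can be added.

I₀ = { [C → . C C x], [C → . F], [C' → . C], [F → . T num T], [F → . num C], [T → . C], [T → . x] }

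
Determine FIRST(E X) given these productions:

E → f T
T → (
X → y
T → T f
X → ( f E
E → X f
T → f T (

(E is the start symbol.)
FIRST sets of the non-terminals involved (from the grammar, by fixed-point iteration):
  FIRST(E) = { '(', 'f', 'y' }

To compute FIRST(E X), process the symbols left to right:
Symbol E is a non-terminal. Add FIRST(E) \ {ε} = { '(', 'f', 'y' }
E is not nullable (ε ∉ FIRST(E)), so stop here.
FIRST(E X) = { '(', 'f', 'y' }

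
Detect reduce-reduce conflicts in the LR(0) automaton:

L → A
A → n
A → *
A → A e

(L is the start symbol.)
No reduce-reduce conflicts

A reduce-reduce conflict occurs when an LR(0) state has two complete items [A → α .] and [B → β .] — both call for a reduction, and with no lookahead the parser cannot choose between them.

Augment with L' → L and build the canonical LR(0) collection (I0 = CLOSURE({[L' → . L]}), then GOTO on every symbol after a dot until no new states appear). It has 6 states:
  I0: { [A → . *], [A → . A e], [A → . n], [L → . A], [L' → . L] }  — shift
  I1: { [A → * .] }  — reduce
  I2: { [A → A . e], [L → A .] }  — shift, reduce
  I3: { [L' → L .] }  — accept
  I4: { [A → n .] }  — reduce
  I5: { [A → A e .] }  — reduce

No state contains more than one complete item.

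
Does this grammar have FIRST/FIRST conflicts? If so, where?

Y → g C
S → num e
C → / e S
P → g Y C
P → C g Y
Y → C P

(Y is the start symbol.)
A FIRST/FIRST conflict occurs when two productions N → α and N → β for the same non-terminal have FIRST(α) ∩ FIRST(β) ≠ ∅ (with ε ∈ FIRST of a nullable right-hand side, so two nullable alternatives also conflict).

FIRST sets of the non-terminals at (or reachable through a nullable prefix from) the front of some alternative:
  FIRST(C) = { '/' }

Productions for Y:
  Y → g C: FIRST = { 'g' }
  Y → C P: FIRST = { '/' }
Productions for P:
  P → g Y C: FIRST = { 'g' }
  P → C g Y: FIRST = { '/' }
S, C have only one production, so no FIRST/FIRST conflict is possible there.

All alternatives of each non-terminal have pairwise disjoint FIRST sets.

Answer: No FIRST/FIRST conflicts.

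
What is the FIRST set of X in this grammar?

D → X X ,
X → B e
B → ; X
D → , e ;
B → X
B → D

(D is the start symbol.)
{ ',', ';' }

To compute FIRST(X), examine every production with X on the left-hand side, reading each right-hand side left to right until a non-nullable symbol is reached.

FIRST sets of the other non-terminals involved (by the same procedure, iterated to a fixed point):
  FIRST(B) = { ',', ';' }

From X → B e:
  - B is a non-terminal: add FIRST(B) \ {ε} = { ',', ';' }
    B is not nullable, so stop

Collecting: FIRST(X) = { ',', ';' }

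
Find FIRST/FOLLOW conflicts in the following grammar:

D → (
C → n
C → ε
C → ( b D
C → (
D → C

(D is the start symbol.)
No FIRST/FOLLOW conflicts.

A FIRST/FOLLOW conflict occurs when a non-terminal N has a nullable alternative N → β (β ⇒* ε) and another alternative N → α with FIRST(α) ∩ FOLLOW(N) ≠ ∅: on such a lookahead the parser cannot decide between expanding α and letting N vanish via β.

Nullable non-terminals: C, D.
FIRST sets used below: FIRST(C) = { '(', 'n', ε }

C: nullable alternative(s) C → ε; FOLLOW(C) = { $ }
  C → n: FIRST \ {ε} = { 'n' } — disjoint from FOLLOW(C)
  C → ε: FIRST \ {ε} = { } — this is the only nullable alternative, skip
  C → ( b D: FIRST \ {ε} = { '(' } — disjoint from FOLLOW(C)
  C → (: FIRST \ {ε} = { '(' } — disjoint from FOLLOW(C)

D: nullable alternative(s) D → C; FOLLOW(D) = { $ }
  D → (: FIRST \ {ε} = { '(' } — disjoint from FOLLOW(D)
  D → C: FIRST \ {ε} = { '(', 'n' } — this is the only nullable alternative, skip

No FIRST/FOLLOW conflicts found.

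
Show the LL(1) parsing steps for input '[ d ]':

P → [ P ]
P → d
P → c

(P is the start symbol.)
Stack is shown with the top on the left.

Stack    Input    Action
------------------------
P $      [ d ] $  output P → [ P ]
[ P ] $  [ d ] $  match '['
P ] $    d ] $    output P → d
d ] $    d ] $    match 'd'
] $      ] $      match ']'
$        $        accept

The string is accepted.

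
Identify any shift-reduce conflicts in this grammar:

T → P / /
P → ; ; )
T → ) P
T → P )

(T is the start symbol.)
No shift-reduce conflicts

Augment with T' → T and build the canonical LR(0) collection (I0 = CLOSURE({[T' → . T]}), then GOTO on every symbol after a dot until no new states appear). It has 11 states:
  I0: { [P → . ; ; )], [T → . ) P], [T → . P )], [T → . P / /], [T' → . T] }  — shift
  I1: { [P → . ; ; )], [T → ) . P] }  — shift
  I2: { [P → ; . ; )] }  — shift
  I3: { [T → P . )], [T → P . / /] }  — shift
  I4: { [T' → T .] }  — accept
  I5: { [T → P ) .] }  — reduce
  I6: { [T → P / . /] }  — shift
  I7: { [T → P / / .] }  — reduce
  I8: { [P → ; ; . )] }  — shift
  I9: { [P → ; ; ) .] }  — reduce
  I10: { [T → ) P .] }  — reduce

No state contains both a complete item and a shift item.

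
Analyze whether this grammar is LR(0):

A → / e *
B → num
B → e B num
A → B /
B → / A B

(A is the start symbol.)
A grammar is LR(0) if no state in the canonical LR(0) collection has:
  - both a shift item (dot before a terminal) and a complete item (shift-reduce conflict), or
  - two or more complete items (reduce-reduce conflict; the accept item [A' → A .] counts as a complete item here).

Augment with A' → A and build the canonical LR(0) collection (I0 = CLOSURE({[A' → . A]}), then GOTO on every symbol after a dot until no new states appear). It has 14 states:
  I0: { [A → . / e *], [A → . B /], [A' → . A], [B → . / A B], [B → . e B num], [B → . num] }  — shift
  I1: { [A → . / e *], [A → . B /], [A → / . e *], [B → . / A B], [B → . e B num], [B → . num], [B → / . A B] }  — shift
  I2: { [A' → A .] }  — accept
  I3: { [A → B . /] }  — shift
  I4: { [B → . / A B], [B → . e B num], [B → . num], [B → e . B num] }  — shift
  I5: { [B → num .] }  — reduce
  I6: { [A → . / e *], [A → . B /], [B → . / A B], [B → . e B num], [B → . num], [B → / . A B] }  — shift
  I7: { [B → e B . num] }  — shift
  I8: { [B → e B num .] }  — reduce
  I9: { [B → . / A B], [B → . e B num], [B → . num], [B → / A . B] }  — shift
  I10: { [B → / A B .] }  — reduce
  I11: { [A → B / .] }  — reduce
  I12: { [A → / e . *], [B → . / A B], [B → . e B num], [B → . num], [B → e . B num] }  — shift
  I13: { [A → / e * .] }  — reduce

Every state is either a pure shift/goto state or contains exactly one complete item and nothing to shift — no conflicts. The grammar is LR(0).

Answer: Yes, the grammar is LR(0)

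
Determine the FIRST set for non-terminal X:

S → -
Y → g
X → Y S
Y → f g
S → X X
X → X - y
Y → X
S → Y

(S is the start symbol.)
{ 'f', 'g' }

To compute FIRST(X), examine every production with X on the left-hand side, reading each right-hand side left to right until a non-nullable symbol is reached.

FIRST sets of the other non-terminals involved (by the same procedure, iterated to a fixed point):
  FIRST(Y) = { 'f', 'g' }

From X → Y S:
  - Y is a non-terminal: add FIRST(Y) \ {ε} = { 'f', 'g' }
    Y is not nullable, so stop
From X → X - y:
  - X is the symbol being defined: contributes nothing new
    X is not nullable, so stop

Collecting: FIRST(X) = { 'f', 'g' }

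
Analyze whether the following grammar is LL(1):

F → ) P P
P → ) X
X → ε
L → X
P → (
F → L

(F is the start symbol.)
A grammar is LL(1) if for each non-terminal N with multiple productions, the predict sets of those productions are pairwise disjoint, where PREDICT(N → α) = (FIRST(α) \ {ε}) ∪ (FOLLOW(N) if α ⇒* ε).

Relevant sets:
  FIRST(L) = { ε }
  FOLLOW(F) = { $ }

For F:
  PREDICT(F → ')' P P) = { ')' }
  PREDICT(F → L) = { $ }
For P:
  PREDICT(P → ')' X) = { ')' }
  PREDICT(P → '(') = { '(' }
X, L have a single production, so nothing to check there.

All predict sets are disjoint. The grammar IS LL(1).

Answer: Yes, the grammar is LL(1).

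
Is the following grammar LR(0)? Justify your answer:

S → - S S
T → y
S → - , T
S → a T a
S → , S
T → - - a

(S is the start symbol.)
No. Shift-reduce conflict between [T → - - a .] and [T → . - - a]

A grammar is LR(0) if no state in the canonical LR(0) collection has:
  - both a shift item (dot before a terminal) and a complete item (shift-reduce conflict), or
  - two or more complete items (reduce-reduce conflict; the accept item [S' → S .] counts as a complete item here).

Augment with S' → S and build the canonical LR(0) collection (I0 = CLOSURE({[S' → . S]}), then GOTO on every symbol after a dot until no new states appear). It has 19 states:
  I0: { [S → . , S], [S → . - , T], [S → . - S S], [S → . a T a], [S' → . S] }  — shift
  I1: { [S → , . S], [S → . , S], [S → . - , T], [S → . - S S], [S → . a T a] }  — shift
  I2: { [S → - . , T], [S → - . S S], [S → . , S], [S → . - , T], [S → . - S S], [S → . a T a] }  — shift
  I3: { [S' → S .] }  — accept
  I4: { [S → a . T a], [T → . - - a], [T → . y] }  — shift
  I5: { [T → - . - a] }  — shift
  I6: { [S → a T . a] }  — shift
  I7: { [T → y .] }  — reduce
  I8: { [S → a T a .] }  — reduce
  I9: { [T → - - . a] }  — shift
  I10: { [T → - - a .] }  — reduce
  I11: { [S → , . S], [S → - , . T], [S → . , S], [S → . - , T], [S → . - S S], [S → . a T a], [T → . - - a], [T → . y] }  — shift
  I12: { [S → - S . S], [S → . , S], [S → . - , T], [S → . - S S], [S → . a T a] }  — shift
  I13: { [S → - S S .] }  — reduce
  I14: { [S → - . , T], [S → - . S S], [S → . , S], [S → . - , T], [S → . - S S], [S → . a T a], [T → - . - a] }  — shift
  I15: { [S → , S .] }  — reduce
  I16: { [S → - , T .] }  — reduce
  I17: { [S → - . , T], [S → - . S S], [S → . , S], [S → . - , T], [S → . - S S], [S → . a T a], [T → - - . a] }  — shift
  I18: { [S → a . T a], [T → - - a .], [T → . - - a], [T → . y] }  — shift, reduce

Conflict in state I18:
  Shift-reduce conflict between [T → - - a .] and [T → . - - a]
So the grammar is NOT LR(0).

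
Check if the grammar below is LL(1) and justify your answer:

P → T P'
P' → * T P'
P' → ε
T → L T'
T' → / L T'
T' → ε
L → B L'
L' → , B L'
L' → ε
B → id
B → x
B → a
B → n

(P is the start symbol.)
Relevant sets:
  FOLLOW(P') = { $ }
  FOLLOW(T') = { $, '*' }
  FOLLOW(L') = { $, '*', '/' }

For P':
  PREDICT(P' → '*' T P') = { '*' }
  PREDICT(P' → ε) = { $ }
For T':
  PREDICT(T' → '/' L T') = { '/' }
  PREDICT(T' → ε) = { $, '*' }
For L':
  PREDICT(L' → ',' B L') = { ',' }
  PREDICT(L' → ε) = { $, '*', '/' }
For B:
  PREDICT(B → id) = { 'id' }
  PREDICT(B → x) = { 'x' }
  PREDICT(B → a) = { 'a' }
  PREDICT(B → n) = { 'n' }
P, T, L have a single production, so nothing to check there.

All predict sets are disjoint. The grammar IS LL(1).

Answer: Yes, the grammar is LL(1).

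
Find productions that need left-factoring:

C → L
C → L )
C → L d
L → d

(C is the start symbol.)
Yes, C has productions with common prefix 'L'

Left-factoring is needed when two productions for the same non-terminal
share a common prefix on the right-hand side.

Productions for C:
  C → L
  C → L )
  C → L d

Found common prefix 'L' in productions for C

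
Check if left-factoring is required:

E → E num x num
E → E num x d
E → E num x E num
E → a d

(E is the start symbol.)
Yes, E has productions with common prefix 'E num x'

Left-factoring is needed when two productions for the same non-terminal
share a common prefix on the right-hand side.

Productions for E:
  E → E num x num
  E → E num x d
  E → E num x E num
  E → a d

Found common prefix 'E num x' in productions for E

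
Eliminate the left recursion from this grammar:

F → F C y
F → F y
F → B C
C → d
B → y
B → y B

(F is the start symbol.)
F → B C F'
F' → C y F'
F' → y F'
F' → ε
C → d
B → y
B → y B

F is directly left-recursive. The standard transformation for
  A → A α₁ | ... | A α_m | β₁ | ... | β_n
is
  A  → β₁ A' | ... | β_n A'
  A' → α₁ A' | ... | α_m A' | ε

F → B C becomes F → B C F'
F → F C y becomes F' → C y F'
F → F y becomes F' → y F'
Add F' → ε

Productions for other non-terminals are unchanged:
  C → d
  B → y
  B → y B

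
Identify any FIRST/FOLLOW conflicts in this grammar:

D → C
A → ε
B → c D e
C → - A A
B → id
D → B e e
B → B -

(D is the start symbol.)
No FIRST/FOLLOW conflicts.

Nullable non-terminals: A.
A has a nullable alternative but only one production, so nothing to check.

B, C, D have no nullable alternative, so no FIRST/FOLLOW check is needed there.

No FIRST/FOLLOW conflicts found.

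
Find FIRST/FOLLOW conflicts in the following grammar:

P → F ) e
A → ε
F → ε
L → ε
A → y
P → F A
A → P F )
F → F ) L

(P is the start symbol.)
Yes. P → F ')' e with FOLLOW(P) on { ')' }; A → P F ')' with FOLLOW(A) on { ')' }; F → F ')' L with FOLLOW(F) on { ')' }

A FIRST/FOLLOW conflict occurs when a non-terminal N has a nullable alternative N → β (β ⇒* ε) and another alternative N → α with FIRST(α) ∩ FOLLOW(N) ≠ ∅: on such a lookahead the parser cannot decide between expanding α and letting N vanish via β.

Nullable non-terminals: A, F, L, P.
FIRST sets used below: FIRST(P) = { ')', 'y', ε }, FIRST(F) = { ')', ε }, FIRST(A) = { ')', 'y', ε }

A: nullable alternative(s) A → ε; FOLLOW(A) = { $, ')' }
  A → ε: FIRST \ {ε} = { } — this is the only nullable alternative, skip
  A → y: FIRST \ {ε} = { 'y' } — disjoint from FOLLOW(A)
  A → P F ): FIRST \ {ε} = { ')', 'y' } — overlaps FOLLOW(A) on { ')' }: CONFLICT

F: nullable alternative(s) F → ε; FOLLOW(F) = { $, ')', 'y' }
  F → ε: FIRST \ {ε} = { } — this is the only nullable alternative, skip
  F → F ) L: FIRST \ {ε} = { ')' } — overlaps FOLLOW(F) on { ')' }: CONFLICT
L has a nullable alternative but only one production, so nothing to check.

P: nullable alternative(s) P → F A; FOLLOW(P) = { $, ')' }
  P → F ) e: FIRST \ {ε} = { ')' } — overlaps FOLLOW(P) on { ')' }: CONFLICT
  P → F A: FIRST \ {ε} = { ')', 'y' } — this is the only nullable alternative, skip

So the grammar has 3 FIRST/FOLLOW conflicts (marked CONFLICT above).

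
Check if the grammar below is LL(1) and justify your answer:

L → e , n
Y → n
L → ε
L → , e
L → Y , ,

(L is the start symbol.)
Yes, the grammar is LL(1).

A grammar is LL(1) if for each non-terminal N with multiple productions, the predict sets of those productions are pairwise disjoint, where PREDICT(N → α) = (FIRST(α) \ {ε}) ∪ (FOLLOW(N) if α ⇒* ε).

Relevant sets:
  FIRST(Y) = { 'n' }
  FOLLOW(L) = { $ }

For L:
  PREDICT(L → e ',' n) = { 'e' }
  PREDICT(L → ε) = { $ }
  PREDICT(L → ',' e) = { ',' }
  PREDICT(L → Y ',' ',') = { 'n' }
Y has a single production, so nothing to check there.

All predict sets are disjoint. The grammar IS LL(1).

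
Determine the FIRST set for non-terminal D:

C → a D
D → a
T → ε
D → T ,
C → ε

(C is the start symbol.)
FIRST sets of the other non-terminals involved (by the same procedure, iterated to a fixed point):
  FIRST(T) = { ε }

From D → a:
  - a is a terminal: add 'a' and stop
From D → T ,:
  - T is a non-terminal: add FIRST(T) \ {ε} = { }
    T is nullable, so continue to the next symbol
  - ',' is a terminal: add ',' and stop

Collecting: FIRST(D) = { ',', 'a' }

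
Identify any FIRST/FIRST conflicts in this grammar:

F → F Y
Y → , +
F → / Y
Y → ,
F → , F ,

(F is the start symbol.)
FIRST sets of the non-terminals at (or reachable through a nullable prefix from) the front of some alternative:
  FIRST(F) = { ',', '/' }

Productions for F:
  F → F Y: FIRST = { ',', '/' }
  F → / Y: FIRST = { '/' }
  F → , F ,: FIRST = { ',' }
Productions for Y:
  Y → , +: FIRST = { ',' }
  Y → ,: FIRST = { ',' }

Conflict for F: F → F Y and F → / Y
  Overlap: { '/' }
Conflict for F: F → F Y and F → , F ,
  Overlap: { ',' }
Conflict for Y: Y → , + and Y → ,
  Overlap: { ',' }

Answer: Yes. F → F Y / F → '/' Y on { '/' }; F → F Y / F → ',' F ',' on { ',' }; Y → ',' '+' / Y → ',' on { ',' }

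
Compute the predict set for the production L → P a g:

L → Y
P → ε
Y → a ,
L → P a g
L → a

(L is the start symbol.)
PREDICT(L → P a g) = (FIRST(RHS) \ {ε}) ∪ (FOLLOW(L) if ε ∈ FIRST(RHS), i.e. RHS ⇒* ε)
FIRST(P) = { ε }
FIRST(P a g) = { 'a' }
ε ∉ FIRST(P a g), so FOLLOW(L) is not added.
PREDICT(L → P a g) = { 'a' }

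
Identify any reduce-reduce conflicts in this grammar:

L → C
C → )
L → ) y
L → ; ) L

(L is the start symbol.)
Augment with L' → L and build the canonical LR(0) collection (I0 = CLOSURE({[L' → . L]}), then GOTO on every symbol after a dot until no new states appear). It has 8 states:
  I0: { [C → . )], [L → . ) y], [L → . ; ) L], [L → . C], [L' → . L] }  — shift
  I1: { [C → ) .], [L → ) . y] }  — shift, reduce
  I2: { [L → ; . ) L] }  — shift
  I3: { [L → C .] }  — reduce
  I4: { [L' → L .] }  — accept
  I5: { [C → . )], [L → . ) y], [L → . ; ) L], [L → . C], [L → ; ) . L] }  — shift
  I6: { [L → ; ) L .] }  — reduce
  I7: { [L → ) y .] }  — reduce

No state contains more than one complete item.

Answer: No reduce-reduce conflicts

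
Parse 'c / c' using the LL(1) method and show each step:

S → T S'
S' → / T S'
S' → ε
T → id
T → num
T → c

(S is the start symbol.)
LL(1) parsing maintains a stack (initially the start symbol over $) and the input. At each step: if the stack top is a terminal, match it against the current input token; if it is a non-terminal N, replace it with the RHS of M[N, lookahead] (the unique production whose predict set contains the lookahead).

Stack is shown with the top on the left.

Stack     Input    Action
-------------------------
S $       c / c $  output S → T S'
T S' $    c / c $  output T → c
c S' $    c / c $  match 'c'
S' $      / c $    output S' → / T S'
/ T S' $  / c $    match '/'
T S' $    c $      output T → c
c S' $    c $      match 'c'
S' $      $        output S' → ε
$         $        accept

The string is accepted.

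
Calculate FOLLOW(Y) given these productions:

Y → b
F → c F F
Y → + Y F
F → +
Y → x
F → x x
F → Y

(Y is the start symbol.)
{ $, '+', 'b', 'c', 'x' }

To compute FOLLOW(Y), find every occurrence of Y on a right-hand side N → α Y β: add FIRST(β) \ {ε}, and if β is empty or nullable also add FOLLOW(N). Iterate to a fixed point.

Y is the start symbol, so $ ∈ FOLLOW(Y).
In Y → + Y F: Y is followed by F, add FIRST(F) \ {ε} = { '+', 'b', 'c', 'x' }
In F → Y: Y is at the end, add FOLLOW(F)

The FOLLOW sets referred to above (computed the same way, to a fixed point):
  FOLLOW(F) = { $, '+', 'b', 'c', 'x' }

Taking the union: FOLLOW(Y) = { $, '+', 'b', 'c', 'x' }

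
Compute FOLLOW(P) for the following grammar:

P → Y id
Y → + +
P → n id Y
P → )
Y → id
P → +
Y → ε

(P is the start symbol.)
{ $ }

P is the start symbol, so $ ∈ FOLLOW(P).
P does not occur on any right-hand side.

Taking the union: FOLLOW(P) = { $ }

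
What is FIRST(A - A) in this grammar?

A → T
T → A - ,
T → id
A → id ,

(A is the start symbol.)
FIRST sets of the non-terminals involved (from the grammar, by fixed-point iteration):
  FIRST(A) = { 'id' }

To compute FIRST(A - A), process the symbols left to right:
Symbol A is a non-terminal. Add FIRST(A) \ {ε} = { 'id' }
A is not nullable (ε ∉ FIRST(A)), so stop here.
FIRST(A - A) = { 'id' }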